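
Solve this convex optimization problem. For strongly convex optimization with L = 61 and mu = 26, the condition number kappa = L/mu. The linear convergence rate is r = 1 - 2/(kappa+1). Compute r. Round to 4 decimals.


Step 1: Compute the condition number.
kappa = L/mu = 61/26 = 2.3462
Step 2: Compute the convergence rate.
r = 1 - 2/(kappa + 1) = 1 - 2*mu/(L + mu) = (L - mu)/(L + mu) = 35/87 = 0.4023


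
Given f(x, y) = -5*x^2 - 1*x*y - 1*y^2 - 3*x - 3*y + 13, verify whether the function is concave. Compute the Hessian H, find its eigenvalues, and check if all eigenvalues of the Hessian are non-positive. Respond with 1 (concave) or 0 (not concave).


The Hessian of f(x,y) = -5*x^2 - 1*x*y - 1*y^2 - 3*x - 3*y + 13 is:
H = [[-10, -1], [-1, -2]]
Trace = -10 - 2 = -12
Determinant = -10*-2 - (-1)^2 = 19
Discriminant = (-12)^2 - 4*19 = 68.0
Eigenvalues: lambda_1 = -10.1231, lambda_2 = -1.8769
The function is concave.

1


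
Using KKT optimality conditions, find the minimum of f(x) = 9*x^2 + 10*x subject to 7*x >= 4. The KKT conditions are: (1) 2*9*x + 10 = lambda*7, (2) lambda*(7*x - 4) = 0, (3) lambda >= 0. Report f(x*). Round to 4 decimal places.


Step 1: Try lambda = 0 (constraint inactive).
x_unc = -10/(2*9) = -0.5556
Check: 7*-0.5556 = -3.8892 < 4 -- violated!
Step 2: Constraint must be active: 7*x = 4
x* = 4/7 = 0.5714 (rounded; the exact value 4/7 is used below)
lambda = (2*9*(4/7) + 10)/7 = 2.898
Step 3: Compute optimal value.
f(x*) = 9*(4/7)^2 + 10*(4/7) = 8.6531


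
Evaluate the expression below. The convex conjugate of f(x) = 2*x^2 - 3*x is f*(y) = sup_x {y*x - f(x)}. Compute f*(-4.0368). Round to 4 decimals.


f*(y) = sup_x {y*x - a*x^2 - b*x} = sup_x {(y-b)*x - a*x^2}
FOC: (y - b) - 2a*x = 0 => x* = (y - b)/(2a)
x* = (-4.0368 + 3)/(2*2) = -0.2592
f*(-4.0368) = (y-b)^2/(4a) = (-4.0368 + 3)^2/(4*2)
= 1.075/8 = 0.1344


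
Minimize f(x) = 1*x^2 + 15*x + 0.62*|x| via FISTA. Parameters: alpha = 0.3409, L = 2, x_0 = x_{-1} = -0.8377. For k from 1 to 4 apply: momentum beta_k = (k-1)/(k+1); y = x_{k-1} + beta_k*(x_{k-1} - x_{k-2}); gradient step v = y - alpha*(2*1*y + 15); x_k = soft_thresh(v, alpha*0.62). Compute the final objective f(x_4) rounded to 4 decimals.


FISTA on f(x) = 1*x^2 + 15*x + 0.62*|x|
L = 2, alpha = 0.3409
Iteration 1: beta = 0.0, y = -0.8377 + 0.0*(-0.8377 + 0.8377) = -0.8377
  grad(y) = 13.3246, v = y - alpha*grad = -5.3801
  prox(v) = soft_thresh(-5.3801, 0.2114) = -5.1687
Iteration 2: beta = 0.3333, y = -5.1687 + 0.3333*(-5.1687 + 0.8377) = -6.6124
  grad(y) = 1.7753, v = y - alpha*grad = -7.2176
  prox(v) = soft_thresh(-7.2176, 0.2114) = -7.0062
Iteration 3: beta = 0.5, y = -7.0062 + 0.5*(-7.0062 + 5.1687) = -7.9249
  grad(y) = -0.8499, v = y - alpha*grad = -7.6352
  prox(v) = soft_thresh(-7.6352, 0.2114) = -7.4239
Iteration 4: beta = 0.6, y = -7.4239 + 0.6*(-7.4239 + 7.0062) = -7.6745
  grad(y) = -0.3489, v = y - alpha*grad = -7.5555
  prox(v) = soft_thresh(-7.5555, 0.2114) = -7.3442
f(x_4) = 1*(-7.3442)^2 + 15*(-7.3442) + 0.62*|-7.3442| = -51.6723


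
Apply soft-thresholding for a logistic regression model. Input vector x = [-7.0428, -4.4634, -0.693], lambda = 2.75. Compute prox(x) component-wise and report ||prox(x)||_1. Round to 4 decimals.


Soft-thresholding with lambda = 2.75:
prox(-7.0428) = sign(-7.0428)*max(|-7.0428| - 2.75, 0) = -4.2928
prox(-4.4634) = sign(-4.4634)*max(|-4.4634| - 2.75, 0) = -1.7134
prox(-0.693) = sign(-0.693)*max(|-0.693| - 2.75, 0) = 0.0
prox(x) = [-4.2928, -1.7134, 0.0]
||prox(x)||_1 = 4.2928 + 1.7134 + 0.0 = 6.0062


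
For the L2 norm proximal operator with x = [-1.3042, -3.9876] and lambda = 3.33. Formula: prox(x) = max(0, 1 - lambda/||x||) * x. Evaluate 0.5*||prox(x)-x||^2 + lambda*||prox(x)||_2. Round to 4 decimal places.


Step 1: Compute ||x||.
||x|| = 4.1955
Step 2: Compute scaling factor.
scale = max(0, 1 - 3.33/4.1955) = 0.2063
Step 3: prox(x) = [-0.269, -0.8226]
||prox(x)|| = 0.8655
Step 4: Proximal objective.
0.5*||prox-x||^2 = 5.5445
lambda*||prox|| = 2.8821
Total = 8.4264


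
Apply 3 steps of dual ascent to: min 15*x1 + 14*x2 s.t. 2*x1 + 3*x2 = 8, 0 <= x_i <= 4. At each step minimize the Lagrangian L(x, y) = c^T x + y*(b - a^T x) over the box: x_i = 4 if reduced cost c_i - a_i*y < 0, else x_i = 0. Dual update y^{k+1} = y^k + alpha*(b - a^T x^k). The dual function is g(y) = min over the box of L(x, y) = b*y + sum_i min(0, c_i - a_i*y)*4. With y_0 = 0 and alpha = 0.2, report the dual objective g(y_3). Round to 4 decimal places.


Dual ascent for LP: min 15*x1 + 14*x2, 2*x1 + 3*x2 = 8, 0 <= x_i <= 4
Step 1: y^k = 0.0, reduced costs: (15.0, 14.0)
  x^k = (0.0, 0.0), subgradient = b - a^T x = 8.0
  y^{k+1} = 0.0 + 0.2*8.0 = 1.6
Step 2: y^k = 1.6, reduced costs: (11.8, 9.2)
  x^k = (0.0, 0.0), subgradient = b - a^T x = 8.0
  y^{k+1} = 1.6 + 0.2*8.0 = 3.2
Step 3: y^k = 3.2, reduced costs: (8.6, 4.4)
  x^k = (0.0, 0.0), subgradient = b - a^T x = 8.0
  y^{k+1} = 3.2 + 0.2*8.0 = 4.8
Dual objective at y_3 = 4.8: reduced costs (5.4, -0.4), box minimizer x = (0.0, 4.0)
g(y_3) = b*y + (c1 - a1*y)*x1 + (c2 - a2*y)*x2 = 8*4.8 + 5.4*0.0 + (-0.4)*4.0 = 38.4 + 0.0 - 1.6 = 36.8


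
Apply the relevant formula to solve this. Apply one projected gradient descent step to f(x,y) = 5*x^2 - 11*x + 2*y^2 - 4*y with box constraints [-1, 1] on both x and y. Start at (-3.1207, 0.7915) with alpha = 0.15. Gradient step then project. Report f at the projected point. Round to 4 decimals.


Step 1: Compute gradient at (-3.1207, 0.7915).
grad_x = 2*5*-3.1207 - 11 = -42.207
grad_y = 2*2*0.7915 - 4 = -0.834
Step 2: Gradient step.
x_raw = -3.1207 - 0.15*-42.207 = 3.2104
y_raw = 0.7915 - 0.15*-0.834 = 0.9166
Step 3: Project onto [-1, 1].
x_proj = clip(3.2104) = 1.0
y_proj = clip(0.9166) = 0.9166
Step 4: Evaluate f.
f(1.0, 0.9166) = -7.9861


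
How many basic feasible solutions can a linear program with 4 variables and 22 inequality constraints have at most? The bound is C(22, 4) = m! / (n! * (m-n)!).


Each vertex corresponds to some choice of n active constraints out of m, so the number of vertices is at most C(m, n) = m! / (n!(m-n)!).
m = 22, n = 4
Numerator: 22 * 21 * 20 * 19
Denominator: 4! = 24
C(22, 4) = 7315


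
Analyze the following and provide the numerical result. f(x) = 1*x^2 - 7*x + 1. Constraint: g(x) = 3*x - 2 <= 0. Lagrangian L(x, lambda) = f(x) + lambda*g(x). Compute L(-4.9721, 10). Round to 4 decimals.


Step 1: Evaluate f(x).
f(-4.9721) = 1*(-4.9721)^2 - 7*(-4.9721) + 1 = 60.5265
Step 2: Evaluate g(x).
g(-4.9721) = 3*-4.9721 - 2 = -16.9163
Step 3: Compute Lagrangian.
L = 60.5265 + 10*-16.9163 = -108.6365


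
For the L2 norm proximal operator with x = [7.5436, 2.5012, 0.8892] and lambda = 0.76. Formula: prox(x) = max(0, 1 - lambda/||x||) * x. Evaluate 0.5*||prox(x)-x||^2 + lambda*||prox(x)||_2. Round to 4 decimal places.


Step 1: Compute ||x||.
||x|| = 7.997
Step 2: Compute scaling factor.
scale = max(0, 1 - 0.76/7.997) = 0.905
Step 3: prox(x) = [6.8267, 2.2635, 0.8047]
||prox(x)|| = 7.237
Step 4: Proximal objective.
0.5*||prox-x||^2 = 0.2888
lambda*||prox|| = 5.5001
Total = 5.7889


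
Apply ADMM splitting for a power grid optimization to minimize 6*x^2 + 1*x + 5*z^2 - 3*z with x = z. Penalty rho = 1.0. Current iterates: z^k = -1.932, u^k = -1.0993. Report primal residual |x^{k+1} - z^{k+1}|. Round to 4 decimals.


ADMM iteration with rho = 1.0, z^k = -1.932, u^k = -1.0993
Step 1: x-update.
Minimize 6*x^2 + 1*x + (1.0/2)*(x + 1.932 - 1.0993)^2
FOC: (2*6 + 1.0)*x = -1 + 1.0*(-1.932 + 1.0993)
x^{k+1} = -0.141
Step 2: z-update.
Minimize 5*z^2 - 3*z + (1.0/2)*(-0.141 - z - 1.0993)^2
FOC: (2*5 + 1.0)*z = 3 + 1.0*(-0.141 - 1.0993)
z^{k+1} = 0.16
Step 3: u-update.
u^{k+1} = -1.0993 - 0.141 - 0.16 = -1.4003
Step 4: Primal residual = |-0.141 - 0.16| = 0.301


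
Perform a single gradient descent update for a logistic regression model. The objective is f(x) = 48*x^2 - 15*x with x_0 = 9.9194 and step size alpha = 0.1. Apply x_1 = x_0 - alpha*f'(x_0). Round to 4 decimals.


We compute the gradient at x_0 and apply the update.
f'(x) = 96*x - 15
f'(9.9194) = 96*9.9194 - 15 = 937.2624
x_1 = 9.9194 - 0.1*937.2624 = -83.8068


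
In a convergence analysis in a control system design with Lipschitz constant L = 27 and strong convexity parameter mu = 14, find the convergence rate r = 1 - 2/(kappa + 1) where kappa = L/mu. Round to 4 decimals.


Step 1: Compute the condition number.
kappa = L/mu = 27/14 = 1.9286
Step 2: Compute the convergence rate.
r = 1 - 2/(kappa + 1) = 1 - 2*mu/(L + mu) = (L - mu)/(L + mu) = 13/41 = 0.3171


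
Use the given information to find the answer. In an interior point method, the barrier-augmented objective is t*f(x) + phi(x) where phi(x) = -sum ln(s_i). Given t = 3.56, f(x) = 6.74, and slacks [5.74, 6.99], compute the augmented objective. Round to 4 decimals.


Step 1: Compute log-barrier.
ln values: [1.7475, 1.9445]
phi = -(1.7475 + 1.9445) = -3.6919
Step 2: Compute augmented objective.
t*f(x) = 3.56*6.74 = 23.9944
Total = 23.9944 - 3.6919 = 20.3025


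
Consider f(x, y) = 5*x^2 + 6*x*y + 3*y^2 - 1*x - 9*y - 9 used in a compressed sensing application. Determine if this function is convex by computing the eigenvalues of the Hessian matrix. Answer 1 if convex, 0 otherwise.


The Hessian of f(x,y) = 5*x^2 + 6*x*y + 3*y^2 - 1*x - 9*y - 9 is:
H = [[10, 6], [6, 6]]
Trace = 10 + 6 = 16
Determinant = 10*6 - (6)^2 = 24
Discriminant = (16)^2 - 4*24 = 160.0
Eigenvalues: lambda_1 = 1.6754, lambda_2 = 14.3246
The function is convex.

1


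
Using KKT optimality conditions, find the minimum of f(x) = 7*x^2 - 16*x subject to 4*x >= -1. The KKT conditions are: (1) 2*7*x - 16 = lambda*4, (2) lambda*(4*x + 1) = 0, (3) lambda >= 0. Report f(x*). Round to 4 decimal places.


Step 1: Try lambda = 0 (constraint inactive).
Stationarity: 2*7*x - 16 = 0
x* = 16/(2*7) = 8/7 = 1.1429 (rounded; the exact value 8/7 is used below)
Check constraint: 4*1.1429 = 4.5716 >= -1 -- satisfied.
Step 2: Compute optimal value.
f(x*) = 7*(8/7)^2 - 16*(8/7) = -9.1429


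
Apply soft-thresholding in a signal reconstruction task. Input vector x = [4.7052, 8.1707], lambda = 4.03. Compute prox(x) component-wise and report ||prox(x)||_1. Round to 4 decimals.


Soft-thresholding with lambda = 4.03:
prox(4.7052) = sign(4.7052)*max(|4.7052| - 4.03, 0) = 0.6752
prox(8.1707) = sign(8.1707)*max(|8.1707| - 4.03, 0) = 4.1407
prox(x) = [0.6752, 4.1407]
||prox(x)||_1 = 0.6752 + 4.1407 = 4.8159


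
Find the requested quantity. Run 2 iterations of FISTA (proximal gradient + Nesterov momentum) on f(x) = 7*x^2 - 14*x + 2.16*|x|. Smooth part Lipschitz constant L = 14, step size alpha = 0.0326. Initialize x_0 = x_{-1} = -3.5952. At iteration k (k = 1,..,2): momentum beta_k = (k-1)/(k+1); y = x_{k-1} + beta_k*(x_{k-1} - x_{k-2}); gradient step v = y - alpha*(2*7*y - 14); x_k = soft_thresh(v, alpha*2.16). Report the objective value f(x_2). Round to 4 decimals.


FISTA on f(x) = 7*x^2 - 14*x + 2.16*|x|
L = 14, alpha = 0.0326
Iteration 1: beta = 0.0, y = -3.5952 + 0.0*(-3.5952 + 3.5952) = -3.5952
  grad(y) = -64.3328, v = y - alpha*grad = -1.498
  prox(v) = soft_thresh(-1.498, 0.0704) = -1.4275
Iteration 2: beta = 0.3333, y = -1.4275 + 0.3333*(-1.4275 + 3.5952) = -0.705
  grad(y) = -23.8697, v = y - alpha*grad = 0.0732
  prox(v) = soft_thresh(0.0732, 0.0704) = 0.0028
f(x_2) = 7*0.0028^2 - 14*0.0028 + 2.16*|0.0028| = -0.0326


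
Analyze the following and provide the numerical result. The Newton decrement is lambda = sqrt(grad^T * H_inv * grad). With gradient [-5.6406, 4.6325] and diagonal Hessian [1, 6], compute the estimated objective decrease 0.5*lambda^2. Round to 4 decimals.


Step 1: H is diagonal, so H^(-1) * g = [-5.6406, 0.7721].
Step 2: g^T H^(-1) g = sum_i g_i^2 / H_ii
  = (-5.6406)^2/1 + (4.6325)^2/6
  = 31.8164 + 3.5767 = 35.393
Step 3: Objective decrease = 0.5 * g^T H^(-1) g = 17.6965


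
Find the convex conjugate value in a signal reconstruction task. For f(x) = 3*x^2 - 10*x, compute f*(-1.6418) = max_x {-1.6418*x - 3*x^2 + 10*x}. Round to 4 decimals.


f*(y) = sup_x {y*x - a*x^2 - b*x} = sup_x {(y-b)*x - a*x^2}
FOC: (y - b) - 2a*x = 0 => x* = (y - b)/(2a)
x* = (-1.6418 + 10)/(2*3) = 1.393
f*(-1.6418) = (y-b)^2/(4a) = (-1.6418 + 10)^2/(4*3)
= 69.8595/12 = 5.8216


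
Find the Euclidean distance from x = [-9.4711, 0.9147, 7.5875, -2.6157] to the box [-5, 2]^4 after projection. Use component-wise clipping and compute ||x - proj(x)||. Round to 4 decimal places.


Project each component onto [-5, 2].
clip(-9.4711) = -5.0, clip(0.9147) = 0.9147, clip(7.5875) = 2.0, clip(-2.6157) = -2.6157
Projection = [-5.0, 0.9147, 2.0, -2.6157]
Squared diffs: [19.9907, 0.0, 31.2202, 0.0]
Distance = sqrt(51.2109) = 7.1562


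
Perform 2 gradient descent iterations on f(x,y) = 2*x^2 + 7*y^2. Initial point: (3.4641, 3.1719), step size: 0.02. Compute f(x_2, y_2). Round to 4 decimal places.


Gradient descent on f(x,y) = 2*x^2 + 7*y^2.
Starting point: (3.4641, 3.1719), alpha = 0.02
Step 1: grad_x = 2*2*3.4641 = 13.8564, grad_y = 2*7*3.1719 = 44.4066
  x_1 = 3.4641 - 0.02*13.8564 = 3.187
  y_1 = 3.1719 - 0.02*44.4066 = 2.2838
Step 2: grad_x = 2*2*3.187 = 12.7479, grad_y = 2*7*2.2838 = 31.9728
  x_2 = 3.187 - 0.02*12.7479 = 2.932
  y_2 = 2.2838 - 0.02*31.9728 = 1.6443
f(2.932, 1.6443) = 2*2.932^2 + 7*1.6443^2 = 36.1198


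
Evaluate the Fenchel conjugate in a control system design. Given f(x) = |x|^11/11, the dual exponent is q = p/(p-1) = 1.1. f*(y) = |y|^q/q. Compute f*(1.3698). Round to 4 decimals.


The conjugate exponent q satisfies 1/p + 1/q = 1.
p = 11, so q = 11/(11 - 1) = 1.1
|y|^q = 1.3698^1.1 = 1.4136
f*(1.3698) = 1.4136 / 1.1 = 1.2851


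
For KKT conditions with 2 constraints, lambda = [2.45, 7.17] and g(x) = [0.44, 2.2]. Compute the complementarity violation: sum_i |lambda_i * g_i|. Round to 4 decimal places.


KKT complementary slackness check:
lambda_1 * g_1 = 2.45 * 0.44 = 1.078
lambda_2 * g_2 = 7.17 * 2.2 = 15.774
Total violation = 1.078 + 15.774 = 16.852


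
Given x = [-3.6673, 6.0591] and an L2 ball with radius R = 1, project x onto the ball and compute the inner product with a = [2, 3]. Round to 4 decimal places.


Step 1: Compute ||x|| (intermediates to 6 decimals).
||x|| = sqrt((-3.6673)^2 + 6.0591^2) = 7.082498
Step 2: Project.
Since ||x|| > R, scale = R/||x|| = 1/7.082498 = 0.141193, proj(x) = scale * x
proj(x) = [-0.517797, 0.855503]
Step 3: Dot product.
a^T * proj(x) = 2*(-0.517797) + 3*0.855503 = 1.5309


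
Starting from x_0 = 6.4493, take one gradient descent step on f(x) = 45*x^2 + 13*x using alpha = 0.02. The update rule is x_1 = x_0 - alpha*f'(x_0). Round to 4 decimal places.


We compute the gradient at x_0 and apply the update.
f'(x) = 90*x + 13
f'(6.4493) = 90*6.4493 + 13 = 593.437
x_1 = 6.4493 - 0.02*593.437 = -5.4194


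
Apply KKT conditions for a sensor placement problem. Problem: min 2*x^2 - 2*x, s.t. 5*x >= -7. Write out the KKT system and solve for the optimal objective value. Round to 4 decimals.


Step 1: Try lambda = 0 (constraint inactive).
Stationarity: 2*2*x - 2 = 0
x* = 2/(2*2) = 0.5
Check constraint: 5*0.5 = 2.5 >= -7 -- satisfied.
Step 2: Compute optimal value.
f(x*) = 2*0.5^2 - 2*0.5 = -0.5


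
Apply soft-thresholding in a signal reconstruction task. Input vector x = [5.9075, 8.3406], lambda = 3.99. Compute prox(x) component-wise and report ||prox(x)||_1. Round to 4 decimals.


Soft-thresholding with lambda = 3.99:
prox(5.9075) = sign(5.9075)*max(|5.9075| - 3.99, 0) = 1.9175
prox(8.3406) = sign(8.3406)*max(|8.3406| - 3.99, 0) = 4.3506
prox(x) = [1.9175, 4.3506]
||prox(x)||_1 = 1.9175 + 4.3506 = 6.2681


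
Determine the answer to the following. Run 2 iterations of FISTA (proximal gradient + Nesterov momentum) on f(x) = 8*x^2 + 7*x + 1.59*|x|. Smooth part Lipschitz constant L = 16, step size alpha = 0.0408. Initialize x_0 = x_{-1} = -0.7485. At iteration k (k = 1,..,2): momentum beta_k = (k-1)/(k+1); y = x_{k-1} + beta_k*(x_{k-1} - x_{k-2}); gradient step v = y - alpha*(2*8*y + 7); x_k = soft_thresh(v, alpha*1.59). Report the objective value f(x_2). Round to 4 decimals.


FISTA on f(x) = 8*x^2 + 7*x + 1.59*|x|
L = 16, alpha = 0.0408
Iteration 1: beta = 0.0, y = -0.7485 + 0.0*(-0.7485 + 0.7485) = -0.7485
  grad(y) = -4.976, v = y - alpha*grad = -0.5455
  prox(v) = soft_thresh(-0.5455, 0.0649) = -0.4806
Iteration 2: beta = 0.3333, y = -0.4806 + 0.3333*(-0.4806 + 0.7485) = -0.3913
  grad(y) = 0.739, v = y - alpha*grad = -0.4215
  prox(v) = soft_thresh(-0.4215, 0.0649) = -0.3566
f(x_2) = 8*(-0.3566)^2 + 7*(-0.3566) + 1.59*|-0.3566| = -0.9119


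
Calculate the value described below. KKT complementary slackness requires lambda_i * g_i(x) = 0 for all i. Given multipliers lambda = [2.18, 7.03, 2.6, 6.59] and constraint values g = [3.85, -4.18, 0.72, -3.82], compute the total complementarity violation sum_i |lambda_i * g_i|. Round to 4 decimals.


KKT complementary slackness check:
lambda_1 * g_1 = 2.18 * 3.85 = 8.393
lambda_2 * g_2 = 7.03 * -4.18 = -29.3854
lambda_3 * g_3 = 2.6 * 0.72 = 1.872
lambda_4 * g_4 = 6.59 * -3.82 = -25.1738
Total violation = 8.393 + 29.3854 + 1.872 + 25.1738 = 64.8242


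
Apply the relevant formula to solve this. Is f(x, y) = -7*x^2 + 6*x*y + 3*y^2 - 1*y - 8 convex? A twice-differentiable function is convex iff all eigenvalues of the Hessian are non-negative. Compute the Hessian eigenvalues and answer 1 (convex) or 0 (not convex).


The Hessian of f(x,y) = -7*x^2 + 6*x*y + 3*y^2 - 1*y - 8 is:
H = [[-14, 6], [6, 6]]
Trace = -14 + 6 = -8
Determinant = -14*6 - (6)^2 = -120
Discriminant = (-8)^2 - 4*-120 = 544.0
Eigenvalues: lambda_1 = -15.6619, lambda_2 = 7.6619
The function is not convex.

0


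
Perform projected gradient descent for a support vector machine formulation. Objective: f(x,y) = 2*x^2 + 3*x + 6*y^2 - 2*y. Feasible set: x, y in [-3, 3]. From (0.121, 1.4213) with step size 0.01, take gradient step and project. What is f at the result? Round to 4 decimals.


Step 1: Compute gradient at (0.121, 1.4213).
grad_x = 2*2*0.121 + 3 = 3.484
grad_y = 2*6*1.4213 - 2 = 15.0556
Step 2: Gradient step.
x_raw = 0.121 - 0.01*3.484 = 0.0862
y_raw = 1.4213 - 0.01*15.0556 = 1.2707
Step 3: Project onto [-3, 3].
x_proj = clip(0.0862) = 0.0862
y_proj = clip(1.2707) = 1.2707
Step 4: Evaluate f.
f(0.0862, 1.2707) = 7.4206


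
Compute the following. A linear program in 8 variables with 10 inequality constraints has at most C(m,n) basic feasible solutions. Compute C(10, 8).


Each vertex corresponds to some choice of n active constraints out of m, so the number of vertices is at most C(m, n) = m! / (n!(m-n)!).
m = 10, n = 8
Numerator: 10 * 9 * 8 * 7 * 6 * 5 * 4 * 3
Denominator: 8! = 40320
C(10, 8) = 45


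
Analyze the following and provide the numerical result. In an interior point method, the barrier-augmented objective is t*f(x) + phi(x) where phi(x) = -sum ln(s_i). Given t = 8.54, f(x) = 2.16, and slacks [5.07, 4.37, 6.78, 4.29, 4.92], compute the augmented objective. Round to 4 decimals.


Step 1: Compute log-barrier.
ln values: [1.6233, 1.4748, 1.914, 1.4563, 1.5933]
phi = -(1.6233 + 1.4748 + 1.914 + 1.4563 + 1.5933) = -8.0617
Step 2: Compute augmented objective.
t*f(x) = 8.54*2.16 = 18.4464
Total = 18.4464 - 8.0617 = 10.3847


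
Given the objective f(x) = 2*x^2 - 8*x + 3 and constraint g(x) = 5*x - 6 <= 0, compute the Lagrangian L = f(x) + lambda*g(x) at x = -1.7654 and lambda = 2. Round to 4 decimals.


Step 1: Evaluate f(x).
f(-1.7654) = 2*(-1.7654)^2 - 8*(-1.7654) + 3 = 23.3565
Step 2: Evaluate g(x).
g(-1.7654) = 5*-1.7654 - 6 = -14.827
Step 3: Compute Lagrangian.
L = 23.3565 + 2*-14.827 = -6.2975


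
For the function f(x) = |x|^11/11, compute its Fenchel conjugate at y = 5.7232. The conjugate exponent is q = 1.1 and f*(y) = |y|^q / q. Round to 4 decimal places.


The conjugate exponent q satisfies 1/p + 1/q = 1.
p = 11, so q = 11/(11 - 1) = 1.1
|y|^q = 5.7232^1.1 = 6.814
f*(5.7232) = 6.814 / 1.1 = 6.1946


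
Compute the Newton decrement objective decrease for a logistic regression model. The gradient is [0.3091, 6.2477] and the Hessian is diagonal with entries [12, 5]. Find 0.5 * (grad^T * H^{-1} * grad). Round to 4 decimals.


Step 1: H is diagonal, so H^(-1) * g = [0.0258, 1.2495].
Step 2: g^T H^(-1) g = sum_i g_i^2 / H_ii
  = (0.3091)^2/12 + (6.2477)^2/5
  = 0.008 + 7.8068 = 7.8147
Step 3: Objective decrease = 0.5 * g^T H^(-1) g = 3.9074


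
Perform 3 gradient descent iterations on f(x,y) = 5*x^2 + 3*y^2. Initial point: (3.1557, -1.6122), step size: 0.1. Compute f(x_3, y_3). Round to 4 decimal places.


Gradient descent on f(x,y) = 5*x^2 + 3*y^2.
Starting point: (3.1557, -1.6122), alpha = 0.1
Step 1: grad_x = 2*5*3.1557 = 31.557, grad_y = 2*3*-1.6122 = -9.6732
  x_1 = 3.1557 - 0.1*31.557 = 0.0
  y_1 = -1.6122 - 0.1*-9.6732 = -0.6449
Step 2: grad_x = 2*5*0.0 = 0.0, grad_y = 2*3*-0.6449 = -3.8693
  x_2 = 0.0 - 0.1*0.0 = 0.0
  y_2 = -0.6449 - 0.1*-3.8693 = -0.258
Step 3: grad_x = 2*5*0.0 = 0.0, grad_y = 2*3*-0.258 = -1.5477
  x_3 = 0.0 - 0.1*0.0 = 0.0
  y_3 = -0.258 - 0.1*-1.5477 = -0.1032
f(0.0, -0.1032) = 5*0.0^2 + 3*(-0.1032)^2 = 0.0319


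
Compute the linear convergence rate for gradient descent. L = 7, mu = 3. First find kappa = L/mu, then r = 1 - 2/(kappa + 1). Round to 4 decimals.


Step 1: Compute the condition number.
kappa = L/mu = 7/3 = 2.3333
Step 2: Compute the convergence rate.
r = 1 - 2/(kappa + 1) = 1 - 2*mu/(L + mu) = (L - mu)/(L + mu) = 4/10 = 0.4


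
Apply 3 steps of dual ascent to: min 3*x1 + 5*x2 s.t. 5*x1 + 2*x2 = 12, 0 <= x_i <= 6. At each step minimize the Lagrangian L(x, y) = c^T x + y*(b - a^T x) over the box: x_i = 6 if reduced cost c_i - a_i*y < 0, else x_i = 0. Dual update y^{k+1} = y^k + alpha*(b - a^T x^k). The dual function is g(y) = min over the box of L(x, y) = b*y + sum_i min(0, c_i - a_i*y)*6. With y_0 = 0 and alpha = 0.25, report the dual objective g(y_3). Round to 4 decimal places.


Dual ascent for LP: min 3*x1 + 5*x2, 5*x1 + 2*x2 = 12, 0 <= x_i <= 6
Step 1: y^k = 0.0, reduced costs: (3.0, 5.0)
  x^k = (0.0, 0.0), subgradient = b - a^T x = 12.0
  y^{k+1} = 0.0 + 0.25*12.0 = 3.0
Step 2: y^k = 3.0, reduced costs: (-12.0, -1.0)
  x^k = (6.0, 6.0), subgradient = b - a^T x = -30.0
  y^{k+1} = 3.0 + 0.25*-30.0 = -4.5
Step 3: y^k = -4.5, reduced costs: (25.5, 14.0)
  x^k = (0.0, 0.0), subgradient = b - a^T x = 12.0
  y^{k+1} = -4.5 + 0.25*12.0 = -1.5
Dual objective at y_3 = -1.5: reduced costs (10.5, 8.0), box minimizer x = (0.0, 0.0)
g(y_3) = b*y + (c1 - a1*y)*x1 + (c2 - a2*y)*x2 = 12*(-1.5) + 10.5*0.0 + 8.0*0.0 = -18.0 + 0.0 + 0.0 = -18.0


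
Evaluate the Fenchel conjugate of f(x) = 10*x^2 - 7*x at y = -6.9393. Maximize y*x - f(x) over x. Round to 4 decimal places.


f*(y) = sup_x {y*x - a*x^2 - b*x} = sup_x {(y-b)*x - a*x^2}
FOC: (y - b) - 2a*x = 0 => x* = (y - b)/(2a)
x* = (-6.9393 + 7)/(2*10) = 0.003
f*(-6.9393) = (y-b)^2/(4a) = (-6.9393 + 7)^2/(4*10)
= 0.0037/40 = 0.0001


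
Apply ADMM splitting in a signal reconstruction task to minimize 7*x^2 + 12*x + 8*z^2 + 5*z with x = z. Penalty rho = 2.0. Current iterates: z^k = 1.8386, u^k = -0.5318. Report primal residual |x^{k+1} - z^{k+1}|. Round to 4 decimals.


ADMM iteration with rho = 2.0, z^k = 1.8386, u^k = -0.5318
Step 1: x-update.
Minimize 7*x^2 + 12*x + (2.0/2)*(x - 1.8386 - 0.5318)^2
FOC: (2*7 + 2.0)*x = -12 + 2.0*(1.8386 + 0.5318)
x^{k+1} = -0.4537
Step 2: z-update.
Minimize 8*z^2 + 5*z + (2.0/2)*(-0.4537 - z - 0.5318)^2
FOC: (2*8 + 2.0)*z = -5 + 2.0*(-0.4537 - 0.5318)
z^{k+1} = -0.3873
Step 3: u-update.
u^{k+1} = -0.5318 - 0.4537 + 0.3873 = -0.5982
Step 4: Primal residual = |-0.4537 + 0.3873| = 0.0664


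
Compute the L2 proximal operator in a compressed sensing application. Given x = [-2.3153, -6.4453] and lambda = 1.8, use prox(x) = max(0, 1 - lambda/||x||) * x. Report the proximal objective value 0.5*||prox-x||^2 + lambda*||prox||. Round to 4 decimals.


Step 1: Compute ||x||.
||x|| = 6.8485
Step 2: Compute scaling factor.
scale = max(0, 1 - 1.8/6.8485) = 0.7372
Step 3: prox(x) = [-1.7068, -4.7513]
||prox(x)|| = 5.0485
Step 4: Proximal objective.
0.5*||prox-x||^2 = 1.62
lambda*||prox|| = 9.0873
Total = 10.7074


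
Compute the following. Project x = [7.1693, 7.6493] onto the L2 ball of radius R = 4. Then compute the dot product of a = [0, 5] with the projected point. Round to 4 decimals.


Step 1: Compute ||x|| (intermediates to 6 decimals).
||x|| = sqrt(7.1693^2 + 7.6493^2) = 10.483828
Step 2: Project.
Since ||x|| > R, scale = R/||x|| = 4/10.483828 = 0.38154, proj(x) = scale * x
proj(x) = [2.735375, 2.918514]
Step 3: Dot product.
a^T * proj(x) = 0*2.735375 + 5*2.918514 = 14.5926


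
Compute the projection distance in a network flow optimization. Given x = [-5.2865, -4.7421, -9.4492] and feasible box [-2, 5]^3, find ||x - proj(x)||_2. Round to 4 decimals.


Project each component onto [-2, 5].
clip(-5.2865) = -2.0, clip(-4.7421) = -2.0, clip(-9.4492) = -2.0
Projection = [-2.0, -2.0, -2.0]
Squared diffs: [10.8011, 7.5191, 55.4906]
Distance = sqrt(73.8108) = 8.5913


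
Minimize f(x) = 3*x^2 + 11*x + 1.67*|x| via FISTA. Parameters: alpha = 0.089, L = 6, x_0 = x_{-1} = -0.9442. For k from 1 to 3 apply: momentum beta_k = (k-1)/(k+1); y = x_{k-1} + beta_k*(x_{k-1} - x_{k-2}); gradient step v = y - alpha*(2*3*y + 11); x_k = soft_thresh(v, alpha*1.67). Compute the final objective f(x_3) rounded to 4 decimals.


FISTA on f(x) = 3*x^2 + 11*x + 1.67*|x|
L = 6, alpha = 0.089
Iteration 1: beta = 0.0, y = -0.9442 + 0.0*(-0.9442 + 0.9442) = -0.9442
  grad(y) = 5.3348, v = y - alpha*grad = -1.419
  prox(v) = soft_thresh(-1.419, 0.1486) = -1.2704
Iteration 2: beta = 0.3333, y = -1.2704 + 0.3333*(-1.2704 + 0.9442) = -1.3791
  grad(y) = 2.7255, v = y - alpha*grad = -1.6217
  prox(v) = soft_thresh(-1.6217, 0.1486) = -1.473
Iteration 3: beta = 0.5, y = -1.473 + 0.5*(-1.473 + 1.2704) = -1.5744
  grad(y) = 1.5539, v = y - alpha*grad = -1.7126
  prox(v) = soft_thresh(-1.7126, 0.1486) = -1.564
f(x_3) = 3*(-1.564)^2 + 11*(-1.564) + 1.67*|-1.564| = -7.2538


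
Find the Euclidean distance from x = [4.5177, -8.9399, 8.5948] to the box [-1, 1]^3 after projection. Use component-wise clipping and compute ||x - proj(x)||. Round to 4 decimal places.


Project each component onto [-1, 1].
clip(4.5177) = 1.0, clip(-8.9399) = -1.0, clip(8.5948) = 1.0
Projection = [1.0, -1.0, 1.0]
Squared diffs: [12.3742, 63.042, 57.681]
Distance = sqrt(133.0972) = 11.5368


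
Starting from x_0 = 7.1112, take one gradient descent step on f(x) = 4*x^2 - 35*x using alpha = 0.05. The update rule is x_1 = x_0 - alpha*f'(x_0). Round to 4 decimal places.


We compute the gradient at x_0 and apply the update.
f'(x) = 8*x - 35
f'(7.1112) = 8*7.1112 - 35 = 21.8896
x_1 = 7.1112 - 0.05*21.8896 = 6.0167


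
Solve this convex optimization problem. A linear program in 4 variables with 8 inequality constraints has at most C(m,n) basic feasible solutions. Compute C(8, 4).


Each vertex corresponds to some choice of n active constraints out of m, so the number of vertices is at most C(m, n) = m! / (n!(m-n)!).
m = 8, n = 4
Numerator: 8 * 7 * 6 * 5
Denominator: 4! = 24
C(8, 4) = 70


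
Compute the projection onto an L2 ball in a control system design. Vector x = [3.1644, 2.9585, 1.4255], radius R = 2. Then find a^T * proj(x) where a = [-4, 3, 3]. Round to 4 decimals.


Step 1: Compute ||x|| (intermediates to 6 decimals).
||x|| = sqrt(3.1644^2 + 2.9585^2 + 1.4255^2) = 4.560504
Step 2: Project.
Since ||x|| > R, scale = R/||x|| = 2/4.560504 = 0.438548, proj(x) = scale * x
proj(x) = [1.387741, 1.297444, 0.62515]
Step 3: Dot product.
a^T * proj(x) = -4*1.387741 + 3*1.297444 + 3*0.62515 = 0.2168


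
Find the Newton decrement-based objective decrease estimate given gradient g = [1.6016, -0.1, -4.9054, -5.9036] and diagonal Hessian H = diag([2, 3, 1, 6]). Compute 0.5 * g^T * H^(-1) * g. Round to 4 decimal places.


Step 1: H is diagonal, so H^(-1) * g = [0.8008, -0.0333, -4.9054, -0.9839].
Step 2: g^T H^(-1) g = sum_i g_i^2 / H_ii
  = (1.6016)^2/2 + (-0.1)^2/3 + (-4.9054)^2/1 + (-5.9036)^2/6
  = 1.2826 + 0.0033 + 24.0629 + 5.8087 = 31.1576
Step 3: Objective decrease = 0.5 * g^T H^(-1) g = 15.5788


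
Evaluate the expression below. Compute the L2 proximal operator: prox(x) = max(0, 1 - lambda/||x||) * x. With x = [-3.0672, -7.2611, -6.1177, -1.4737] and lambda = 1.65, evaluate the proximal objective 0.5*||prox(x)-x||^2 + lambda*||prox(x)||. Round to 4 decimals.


Step 1: Compute ||x||.
||x|| = 10.0861
Step 2: Compute scaling factor.
scale = max(0, 1 - 1.65/10.0861) = 0.8364
Step 3: prox(x) = [-2.5654, -6.0732, -5.1169, -1.2326]
||prox(x)|| = 8.4361
Step 4: Proximal objective.
0.5*||prox-x||^2 = 1.3613
lambda*||prox|| = 13.9196
Total = 15.2808


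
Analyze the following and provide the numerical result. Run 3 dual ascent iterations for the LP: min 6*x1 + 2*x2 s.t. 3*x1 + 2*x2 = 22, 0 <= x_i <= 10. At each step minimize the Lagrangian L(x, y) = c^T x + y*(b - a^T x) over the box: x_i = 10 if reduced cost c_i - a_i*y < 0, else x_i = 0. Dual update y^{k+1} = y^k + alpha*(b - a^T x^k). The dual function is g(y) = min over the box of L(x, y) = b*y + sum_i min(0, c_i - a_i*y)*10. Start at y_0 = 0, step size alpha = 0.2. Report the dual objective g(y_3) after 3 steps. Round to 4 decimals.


Dual ascent for LP: min 6*x1 + 2*x2, 3*x1 + 2*x2 = 22, 0 <= x_i <= 10
Step 1: y^k = 0.0, reduced costs: (6.0, 2.0)
  x^k = (0.0, 0.0), subgradient = b - a^T x = 22.0
  y^{k+1} = 0.0 + 0.2*22.0 = 4.4
Step 2: y^k = 4.4, reduced costs: (-7.2, -6.8)
  x^k = (10.0, 10.0), subgradient = b - a^T x = -28.0
  y^{k+1} = 4.4 + 0.2*-28.0 = -1.2
Step 3: y^k = -1.2, reduced costs: (9.6, 4.4)
  x^k = (0.0, 0.0), subgradient = b - a^T x = 22.0
  y^{k+1} = -1.2 + 0.2*22.0 = 3.2
Dual objective at y_3 = 3.2: reduced costs (-3.6, -4.4), box minimizer x = (10.0, 10.0)
g(y_3) = b*y + (c1 - a1*y)*x1 + (c2 - a2*y)*x2 = 22*3.2 + (-3.6)*10.0 + (-4.4)*10.0 = 70.4 - 36.0 - 44.0 = -9.6


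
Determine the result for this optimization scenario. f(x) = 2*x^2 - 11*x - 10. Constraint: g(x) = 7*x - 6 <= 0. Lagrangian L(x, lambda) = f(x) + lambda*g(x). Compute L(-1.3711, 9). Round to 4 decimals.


Step 1: Evaluate f(x).
f(-1.3711) = 2*(-1.3711)^2 - 11*(-1.3711) - 10 = 8.8419
Step 2: Evaluate g(x).
g(-1.3711) = 7*-1.3711 - 6 = -15.5977
Step 3: Compute Lagrangian.
L = 8.8419 + 9*-15.5977 = -131.5374


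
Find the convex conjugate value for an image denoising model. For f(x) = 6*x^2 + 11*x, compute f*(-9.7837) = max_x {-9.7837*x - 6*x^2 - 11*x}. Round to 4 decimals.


f*(y) = sup_x {y*x - a*x^2 - b*x} = sup_x {(y-b)*x - a*x^2}
FOC: (y - b) - 2a*x = 0 => x* = (y - b)/(2a)
x* = (-9.7837 - 11)/(2*6) = -1.732
f*(-9.7837) = (y-b)^2/(4a) = (-9.7837 - 11)^2/(4*6)
= 431.9622/24 = 17.9984


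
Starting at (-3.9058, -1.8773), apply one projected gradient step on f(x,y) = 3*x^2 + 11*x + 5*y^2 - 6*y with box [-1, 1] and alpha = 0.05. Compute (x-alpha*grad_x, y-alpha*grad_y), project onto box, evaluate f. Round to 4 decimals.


Step 1: Compute gradient at (-3.9058, -1.8773).
grad_x = 2*3*-3.9058 + 11 = -12.4348
grad_y = 2*5*-1.8773 - 6 = -24.773
Step 2: Gradient step.
x_raw = -3.9058 - 0.05*-12.4348 = -3.2841
y_raw = -1.8773 - 0.05*-24.773 = -0.6387
Step 3: Project onto [-1, 1].
x_proj = clip(-3.2841) = -1.0
y_proj = clip(-0.6387) = -0.6387
Step 4: Evaluate f.
f(-1.0, -0.6387) = -2.1287


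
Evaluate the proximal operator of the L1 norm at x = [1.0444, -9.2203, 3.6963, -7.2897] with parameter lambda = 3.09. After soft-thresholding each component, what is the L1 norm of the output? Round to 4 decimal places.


Soft-thresholding with lambda = 3.09:
prox(1.0444) = sign(1.0444)*max(|1.0444| - 3.09, 0) = 0.0
prox(-9.2203) = sign(-9.2203)*max(|-9.2203| - 3.09, 0) = -6.1303
prox(3.6963) = sign(3.6963)*max(|3.6963| - 3.09, 0) = 0.6063
prox(-7.2897) = sign(-7.2897)*max(|-7.2897| - 3.09, 0) = -4.1997
prox(x) = [0.0, -6.1303, 0.6063, -4.1997]
||prox(x)||_1 = 0.0 + 6.1303 + 0.6063 + 4.1997 = 10.9363


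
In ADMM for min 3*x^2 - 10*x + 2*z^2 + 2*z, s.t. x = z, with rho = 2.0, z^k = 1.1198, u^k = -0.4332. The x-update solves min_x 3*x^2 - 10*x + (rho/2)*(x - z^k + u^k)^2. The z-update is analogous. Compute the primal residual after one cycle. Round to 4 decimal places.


ADMM iteration with rho = 2.0, z^k = 1.1198, u^k = -0.4332
Step 1: x-update.
Minimize 3*x^2 - 10*x + (2.0/2)*(x - 1.1198 - 0.4332)^2
FOC: (2*3 + 2.0)*x = 10 + 2.0*(1.1198 + 0.4332)
x^{k+1} = 1.6383
Step 2: z-update.
Minimize 2*z^2 + 2*z + (2.0/2)*(1.6383 - z - 0.4332)^2
FOC: (2*2 + 2.0)*z = -2 + 2.0*(1.6383 - 0.4332)
z^{k+1} = 0.0684
Step 3: u-update.
u^{k+1} = -0.4332 + 1.6383 - 0.0684 = 1.1367
Step 4: Primal residual = |1.6383 - 0.0684| = 1.5699


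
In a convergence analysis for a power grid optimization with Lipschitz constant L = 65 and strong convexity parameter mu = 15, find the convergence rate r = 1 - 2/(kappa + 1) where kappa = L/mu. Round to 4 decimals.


Step 1: Compute the condition number.
kappa = L/mu = 65/15 = 4.3333
Step 2: Compute the convergence rate.
r = 1 - 2/(kappa + 1) = 1 - 2*mu/(L + mu) = (L - mu)/(L + mu) = 50/80 = 0.625


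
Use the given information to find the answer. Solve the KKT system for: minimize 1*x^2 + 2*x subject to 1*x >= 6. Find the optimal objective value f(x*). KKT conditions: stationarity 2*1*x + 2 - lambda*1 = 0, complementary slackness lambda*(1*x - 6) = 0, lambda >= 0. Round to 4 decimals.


Step 1: Try lambda = 0 (constraint inactive).
x_unc = -2/(2*1) = -1.0
Check: 1*-1.0 = -1.0 < 6 -- violated!
Step 2: Constraint must be active: 1*x = 6
x* = 6/1 = 6.0
lambda = (2*1*6.0 + 2)/1 = 14.0
Step 3: Compute optimal value.
f(x*) = 1*6.0^2 + 2*6.0 = 48.0


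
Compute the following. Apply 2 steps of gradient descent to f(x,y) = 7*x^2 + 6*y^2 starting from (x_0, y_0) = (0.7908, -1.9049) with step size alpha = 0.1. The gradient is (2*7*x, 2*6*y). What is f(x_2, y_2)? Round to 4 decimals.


Gradient descent on f(x,y) = 7*x^2 + 6*y^2.
Starting point: (0.7908, -1.9049), alpha = 0.1
Step 1: grad_x = 2*7*0.7908 = 11.0712, grad_y = 2*6*-1.9049 = -22.8588
  x_1 = 0.7908 - 0.1*11.0712 = -0.3163
  y_1 = -1.9049 - 0.1*-22.8588 = 0.381
Step 2: grad_x = 2*7*-0.3163 = -4.4285, grad_y = 2*6*0.381 = 4.5718
  x_2 = -0.3163 - 0.1*-4.4285 = 0.1265
  y_2 = 0.381 - 0.1*4.5718 = -0.0762
f(0.1265, -0.0762) = 7*0.1265^2 + 6*(-0.0762)^2 = 0.1469


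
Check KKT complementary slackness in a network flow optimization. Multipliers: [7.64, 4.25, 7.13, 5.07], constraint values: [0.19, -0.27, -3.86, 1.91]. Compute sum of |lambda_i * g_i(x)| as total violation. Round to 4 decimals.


KKT complementary slackness check:
lambda_1 * g_1 = 7.64 * 0.19 = 1.4516
lambda_2 * g_2 = 4.25 * -0.27 = -1.1475
lambda_3 * g_3 = 7.13 * -3.86 = -27.5218
lambda_4 * g_4 = 5.07 * 1.91 = 9.6837
Total violation = 1.4516 + 1.1475 + 27.5218 + 9.6837 = 39.8046


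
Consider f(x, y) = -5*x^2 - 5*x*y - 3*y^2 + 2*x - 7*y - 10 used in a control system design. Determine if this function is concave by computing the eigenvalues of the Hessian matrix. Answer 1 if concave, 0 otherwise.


The Hessian of f(x,y) = -5*x^2 - 5*x*y - 3*y^2 + 2*x - 7*y - 10 is:
H = [[-10, -5], [-5, -6]]
Trace = -10 - 6 = -16
Determinant = -10*-6 - (-5)^2 = 35
Discriminant = (-16)^2 - 4*35 = 116.0
Eigenvalues: lambda_1 = -13.3852, lambda_2 = -2.6148
The function is concave.

1


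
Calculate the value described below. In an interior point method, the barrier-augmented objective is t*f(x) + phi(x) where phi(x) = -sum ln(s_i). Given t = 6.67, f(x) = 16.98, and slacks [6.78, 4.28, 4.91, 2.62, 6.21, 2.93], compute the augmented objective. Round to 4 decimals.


Step 1: Compute log-barrier.
ln values: [1.914, 1.454, 1.5913, 0.9632, 1.8262, 1.075]
phi = -(1.914 + 1.454 + 1.5913 + 0.9632 + 1.8262 + 1.075) = -8.8235
Step 2: Compute augmented objective.
t*f(x) = 6.67*16.98 = 113.2566
Total = 113.2566 - 8.8235 = 104.4331


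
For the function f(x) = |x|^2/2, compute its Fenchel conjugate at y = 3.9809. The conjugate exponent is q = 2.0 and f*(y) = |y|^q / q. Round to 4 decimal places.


The conjugate exponent q satisfies 1/p + 1/q = 1.
p = 2, so q = 2/(2 - 1) = 2.0
|y|^q = 3.9809^2.0 = 15.8476
f*(3.9809) = 15.8476 / 2.0 = 7.9238


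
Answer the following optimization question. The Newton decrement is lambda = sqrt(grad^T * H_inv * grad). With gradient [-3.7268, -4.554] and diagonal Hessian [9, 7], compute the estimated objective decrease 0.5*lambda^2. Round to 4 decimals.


Step 1: H is diagonal, so H^(-1) * g = [-0.4141, -0.6506].
Step 2: g^T H^(-1) g = sum_i g_i^2 / H_ii
  = (-3.7268)^2/9 + (-4.554)^2/7
  = 1.5432 + 2.9627 = 4.5059
Step 3: Objective decrease = 0.5 * g^T H^(-1) g = 2.253


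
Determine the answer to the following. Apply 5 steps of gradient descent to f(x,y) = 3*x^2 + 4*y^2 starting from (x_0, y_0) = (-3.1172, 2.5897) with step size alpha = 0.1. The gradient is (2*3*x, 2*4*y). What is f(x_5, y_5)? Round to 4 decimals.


Gradient descent on f(x,y) = 3*x^2 + 4*y^2.
Starting point: (-3.1172, 2.5897), alpha = 0.1
Step 1: grad_x = 2*3*-3.1172 = -18.7032, grad_y = 2*4*2.5897 = 20.7176
  x_1 = -3.1172 - 0.1*-18.7032 = -1.2469
  y_1 = 2.5897 - 0.1*20.7176 = 0.5179
Step 2: grad_x = 2*3*-1.2469 = -7.4813, grad_y = 2*4*0.5179 = 4.1435
  x_2 = -1.2469 - 0.1*-7.4813 = -0.4988
  y_2 = 0.5179 - 0.1*4.1435 = 0.1036
Step 3: grad_x = 2*3*-0.4988 = -2.9925, grad_y = 2*4*0.1036 = 0.8287
  x_3 = -0.4988 - 0.1*-2.9925 = -0.1995
  y_3 = 0.1036 - 0.1*0.8287 = 0.0207
Step 4: grad_x = 2*3*-0.1995 = -1.197, grad_y = 2*4*0.0207 = 0.1657
  x_4 = -0.1995 - 0.1*-1.197 = -0.0798
  y_4 = 0.0207 - 0.1*0.1657 = 0.0041
Step 5: grad_x = 2*3*-0.0798 = -0.4788, grad_y = 2*4*0.0041 = 0.0331
  x_5 = -0.0798 - 0.1*-0.4788 = -0.0319
  y_5 = 0.0041 - 0.1*0.0331 = 0.0008
f(-0.0319, 0.0008) = 3*(-0.0319)^2 + 4*0.0008^2 = 0.0031


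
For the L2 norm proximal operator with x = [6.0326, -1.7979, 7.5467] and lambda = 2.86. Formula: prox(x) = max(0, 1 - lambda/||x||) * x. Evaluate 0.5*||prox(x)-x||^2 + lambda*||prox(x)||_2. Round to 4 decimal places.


Step 1: Compute ||x||.
||x|| = 9.8274
Step 2: Compute scaling factor.
scale = max(0, 1 - 2.86/9.8274) = 0.709
Step 3: prox(x) = [4.277, -1.2747, 5.3504]
||prox(x)|| = 6.9674
Step 4: Proximal objective.
0.5*||prox-x||^2 = 4.0898
lambda*||prox|| = 19.9268
Total = 24.0165


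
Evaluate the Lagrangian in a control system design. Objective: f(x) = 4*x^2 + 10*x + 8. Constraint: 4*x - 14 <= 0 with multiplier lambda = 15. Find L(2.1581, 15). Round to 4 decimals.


Step 1: Evaluate f(x).
f(2.1581) = 4*2.1581^2 + 10*2.1581 + 8 = 48.2106
Step 2: Evaluate g(x).
g(2.1581) = 4*2.1581 - 14 = -5.3676
Step 3: Compute Lagrangian.
L = 48.2106 + 15*-5.3676 = -32.3034


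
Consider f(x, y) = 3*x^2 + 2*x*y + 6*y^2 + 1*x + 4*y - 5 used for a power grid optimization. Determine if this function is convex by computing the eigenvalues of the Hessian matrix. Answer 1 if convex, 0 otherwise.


The Hessian of f(x,y) = 3*x^2 + 2*x*y + 6*y^2 + 1*x + 4*y - 5 is:
H = [[6, 2], [2, 12]]
Trace = 6 + 12 = 18
Determinant = 6*12 - (2)^2 = 68
Discriminant = (18)^2 - 4*68 = 52.0
Eigenvalues: lambda_1 = 5.3944, lambda_2 = 12.6056
The function is convex.

1


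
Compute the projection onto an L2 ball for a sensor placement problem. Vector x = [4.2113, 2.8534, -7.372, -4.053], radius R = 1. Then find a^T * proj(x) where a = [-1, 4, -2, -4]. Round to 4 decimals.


Step 1: Compute ||x|| (intermediates to 6 decimals).
||x|| = sqrt(4.2113^2 + 2.8534^2 + (-7.372)^2 + (-4.053)^2) = 9.83108
Step 2: Project.
Since ||x|| > R, scale = R/||x|| = 1/9.83108 = 0.101718, proj(x) = scale * x
proj(x) = [0.428365, 0.290242, -0.749865, -0.412263]
Step 3: Dot product.
a^T * proj(x) = -1*0.428365 + 4*0.290242 - 2*(-0.749865) - 4*(-0.412263) = 3.8814


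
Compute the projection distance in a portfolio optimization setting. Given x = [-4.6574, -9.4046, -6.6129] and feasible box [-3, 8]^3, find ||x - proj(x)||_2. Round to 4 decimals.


Project each component onto [-3, 8].
clip(-4.6574) = -3.0, clip(-9.4046) = -3.0, clip(-6.6129) = -3.0
Projection = [-3.0, -3.0, -3.0]
Squared diffs: [2.747, 41.0189, 13.053]
Distance = sqrt(56.8189) = 7.5378


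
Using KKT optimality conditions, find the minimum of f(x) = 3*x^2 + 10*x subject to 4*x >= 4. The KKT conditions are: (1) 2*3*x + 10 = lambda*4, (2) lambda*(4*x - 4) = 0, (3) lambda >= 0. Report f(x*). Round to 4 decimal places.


Step 1: Try lambda = 0 (constraint inactive).
x_unc = -10/(2*3) = -1.6667
Check: 4*-1.6667 = -6.6668 < 4 -- violated!
Step 2: Constraint must be active: 4*x = 4
x* = 4/4 = 1.0
lambda = (2*3*1.0 + 10)/4 = 4.0
Step 3: Compute optimal value.
f(x*) = 3*1.0^2 + 10*1.0 = 13.0
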